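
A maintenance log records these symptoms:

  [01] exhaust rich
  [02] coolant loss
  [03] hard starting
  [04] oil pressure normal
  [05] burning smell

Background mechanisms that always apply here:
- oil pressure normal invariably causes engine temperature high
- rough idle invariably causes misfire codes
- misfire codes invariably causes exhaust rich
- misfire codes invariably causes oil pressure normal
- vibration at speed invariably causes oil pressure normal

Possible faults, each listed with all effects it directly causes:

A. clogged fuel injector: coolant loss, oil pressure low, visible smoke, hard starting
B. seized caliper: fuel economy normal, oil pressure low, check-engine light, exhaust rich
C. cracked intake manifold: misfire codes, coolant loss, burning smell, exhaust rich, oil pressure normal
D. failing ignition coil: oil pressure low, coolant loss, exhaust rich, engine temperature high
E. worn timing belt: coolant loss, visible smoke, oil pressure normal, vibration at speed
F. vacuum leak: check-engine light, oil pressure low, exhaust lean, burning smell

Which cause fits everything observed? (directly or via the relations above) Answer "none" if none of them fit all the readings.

Testing each hypothesis:
(A) clogged fuel injector — exhaust rich -; coolant loss +; hard starting +; oil pressure normal -; burning smell -
(B) seized caliper — exhaust rich +; coolant loss -; hard starting -; oil pressure normal -; burning smell -
(C) cracked intake manifold — exhaust rich +; coolant loss +; hard starting -; oil pressure normal +; burning smell +
(D) failing ignition coil — exhaust rich +; coolant loss +; hard starting -; oil pressure normal -; burning smell -
(E) worn timing belt — exhaust rich -; coolant loss +; hard starting -; oil pressure normal +; burning smell -
(F) vacuum leak — fails on exhaust rich, coolant loss, hard starting, oil pressure normal (predicts exhaust lean, not exhaust rich; predicts oil pressure low, not oil pressure normal)
None of the listed candidates fits everything.

none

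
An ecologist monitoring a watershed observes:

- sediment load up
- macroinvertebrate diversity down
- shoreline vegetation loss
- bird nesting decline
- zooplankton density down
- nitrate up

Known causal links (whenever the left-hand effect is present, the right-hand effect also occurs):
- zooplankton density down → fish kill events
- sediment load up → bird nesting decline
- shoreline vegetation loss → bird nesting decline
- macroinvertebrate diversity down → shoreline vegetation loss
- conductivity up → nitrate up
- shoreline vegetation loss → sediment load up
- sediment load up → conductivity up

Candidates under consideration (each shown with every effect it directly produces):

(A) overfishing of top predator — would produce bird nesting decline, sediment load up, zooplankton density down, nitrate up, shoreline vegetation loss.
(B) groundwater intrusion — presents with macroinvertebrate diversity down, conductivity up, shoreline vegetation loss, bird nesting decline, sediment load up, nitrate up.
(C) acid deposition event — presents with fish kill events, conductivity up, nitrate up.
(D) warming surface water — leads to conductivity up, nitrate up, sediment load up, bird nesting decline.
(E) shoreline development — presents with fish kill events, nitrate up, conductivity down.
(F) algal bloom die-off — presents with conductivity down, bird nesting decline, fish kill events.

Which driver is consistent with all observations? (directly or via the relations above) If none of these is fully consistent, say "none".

Testing each hypothesis:
(A) overfishing of top predator — does not account for macroinvertebrate diversity down
(B) groundwater intrusion — sediment load up yes; macroinvertebrate diversity down yes; shoreline vegetation loss yes; bird nesting decline yes; zooplankton density down NO; nitrate up yes
(C) acid deposition event — sediment load up NO; macroinvertebrate diversity down NO; shoreline vegetation loss NO; bird nesting decline NO; zooplankton density down NO; nitrate up yes
(D) warming surface water — sediment load up yes; macroinvertebrate diversity down NO; shoreline vegetation loss NO; bird nesting decline yes; zooplankton density down NO; nitrate up yes
(E) shoreline development — does not account for sediment load up, macroinvertebrate diversity down, shoreline vegetation loss, bird nesting decline, zooplankton density down
(F) algal bloom die-off — does not account for sediment load up, macroinvertebrate diversity down, shoreline vegetation loss, zooplankton density down, nitrate up
None of the listed candidates fits everything.

none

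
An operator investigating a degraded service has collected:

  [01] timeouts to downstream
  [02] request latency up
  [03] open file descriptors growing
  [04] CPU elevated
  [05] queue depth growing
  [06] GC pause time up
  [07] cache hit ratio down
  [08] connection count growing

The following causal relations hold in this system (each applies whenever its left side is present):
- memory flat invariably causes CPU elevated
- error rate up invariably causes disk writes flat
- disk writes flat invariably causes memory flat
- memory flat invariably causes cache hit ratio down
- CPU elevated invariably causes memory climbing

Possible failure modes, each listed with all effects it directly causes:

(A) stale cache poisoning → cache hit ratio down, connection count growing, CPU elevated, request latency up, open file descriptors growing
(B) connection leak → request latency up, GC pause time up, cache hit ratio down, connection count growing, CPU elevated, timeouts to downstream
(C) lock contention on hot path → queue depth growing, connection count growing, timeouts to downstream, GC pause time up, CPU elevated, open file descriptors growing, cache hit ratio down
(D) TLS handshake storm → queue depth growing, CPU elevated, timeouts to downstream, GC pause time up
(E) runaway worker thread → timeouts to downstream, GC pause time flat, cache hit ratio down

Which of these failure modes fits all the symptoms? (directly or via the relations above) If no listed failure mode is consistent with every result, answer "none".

Testing each hypothesis:
(A) stale cache poisoning — does not account for timeouts to downstream, queue depth growing, GC pause time up
(B) connection leak — does not account for open file descriptors growing, queue depth growing
(C) lock contention on hot path — timeouts to downstream yes; request latency up NO; open file descriptors growing yes; CPU elevated yes; queue depth growing yes; GC pause time up yes; cache hit ratio down yes; connection count growing yes
(D) TLS handshake storm — timeouts to downstream yes; request latency up NO; open file descriptors growing NO; CPU elevated yes; queue depth growing yes; GC pause time up yes; cache hit ratio down NO; connection count growing NO
(E) runaway worker thread — fails on request latency up, open file descriptors growing, CPU elevated, queue depth growing, GC pause time up, connection count growing (predicts GC pause time flat, not GC pause time up)
No candidate is consistent with all observations.

none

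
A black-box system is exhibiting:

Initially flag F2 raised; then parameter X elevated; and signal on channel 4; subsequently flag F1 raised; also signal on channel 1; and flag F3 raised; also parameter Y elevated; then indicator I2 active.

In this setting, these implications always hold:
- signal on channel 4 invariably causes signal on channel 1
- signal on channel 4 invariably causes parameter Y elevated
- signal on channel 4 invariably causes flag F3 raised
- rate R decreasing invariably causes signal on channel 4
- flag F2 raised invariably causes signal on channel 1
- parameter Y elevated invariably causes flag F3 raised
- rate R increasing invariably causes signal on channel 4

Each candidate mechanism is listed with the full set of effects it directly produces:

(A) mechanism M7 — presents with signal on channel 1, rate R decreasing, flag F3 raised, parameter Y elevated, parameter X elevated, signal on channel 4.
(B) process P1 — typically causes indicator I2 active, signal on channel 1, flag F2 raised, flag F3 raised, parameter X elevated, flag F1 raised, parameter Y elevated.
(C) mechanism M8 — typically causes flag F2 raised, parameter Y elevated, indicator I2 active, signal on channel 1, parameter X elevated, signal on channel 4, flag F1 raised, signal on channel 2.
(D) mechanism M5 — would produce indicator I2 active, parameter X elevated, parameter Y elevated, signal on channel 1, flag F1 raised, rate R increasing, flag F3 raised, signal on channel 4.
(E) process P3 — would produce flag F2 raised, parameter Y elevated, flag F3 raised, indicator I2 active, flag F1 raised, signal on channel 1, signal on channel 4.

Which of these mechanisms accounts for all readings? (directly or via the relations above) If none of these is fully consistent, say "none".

Testing each hypothesis:
(A) mechanism M7 — does not account for flag F2 raised, flag F1 raised, indicator I2 active
(B) process P1 — flag F2 raised ✓; parameter X elevated ✓; signal on channel 4 ✗; flag F1 raised ✓; signal on channel 1 ✓; flag F3 raised ✓; parameter Y elevated ✓; indicator I2 active ✓
(C) mechanism M8 — accounts for every observation (flag F3 raised via signal on channel 4 → flag F3 raised)
(D) mechanism M5 — does not account for flag F2 raised
(E) process P3 — flag F2 raised ✓; parameter X elevated ✗; signal on channel 4 ✓; flag F1 raised ✓; signal on channel 1 ✓; flag F3 raised ✓; parameter Y elevated ✓; indicator I2 active ✓
Only (C) is consistent with every observation.

C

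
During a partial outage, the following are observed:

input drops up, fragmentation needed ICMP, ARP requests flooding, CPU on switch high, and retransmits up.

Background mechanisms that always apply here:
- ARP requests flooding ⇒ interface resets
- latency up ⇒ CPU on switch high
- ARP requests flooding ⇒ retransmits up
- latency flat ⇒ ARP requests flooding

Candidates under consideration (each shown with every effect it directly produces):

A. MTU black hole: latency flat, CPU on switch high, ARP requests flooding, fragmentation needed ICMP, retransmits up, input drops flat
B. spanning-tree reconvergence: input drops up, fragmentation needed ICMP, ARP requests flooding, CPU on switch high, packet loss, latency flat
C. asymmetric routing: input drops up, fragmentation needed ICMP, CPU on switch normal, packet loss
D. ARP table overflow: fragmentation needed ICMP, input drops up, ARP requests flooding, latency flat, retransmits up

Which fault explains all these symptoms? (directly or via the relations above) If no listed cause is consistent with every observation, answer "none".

B

For each candidate, compare predicted effects to what was observed:
(A) MTU black hole — fails on input drops up (predicts input drops flat, not input drops up)
(B) spanning-tree reconvergence — accounts for every observation (retransmits up via ARP requests flooding → retransmits up)
(C) asymmetric routing — input drops up match; fragmentation needed ICMP match; ARP requests flooding miss; CPU on switch high miss; retransmits up miss
(D) ARP table overflow — does not account for CPU on switch high
Only (B) is consistent with every observation.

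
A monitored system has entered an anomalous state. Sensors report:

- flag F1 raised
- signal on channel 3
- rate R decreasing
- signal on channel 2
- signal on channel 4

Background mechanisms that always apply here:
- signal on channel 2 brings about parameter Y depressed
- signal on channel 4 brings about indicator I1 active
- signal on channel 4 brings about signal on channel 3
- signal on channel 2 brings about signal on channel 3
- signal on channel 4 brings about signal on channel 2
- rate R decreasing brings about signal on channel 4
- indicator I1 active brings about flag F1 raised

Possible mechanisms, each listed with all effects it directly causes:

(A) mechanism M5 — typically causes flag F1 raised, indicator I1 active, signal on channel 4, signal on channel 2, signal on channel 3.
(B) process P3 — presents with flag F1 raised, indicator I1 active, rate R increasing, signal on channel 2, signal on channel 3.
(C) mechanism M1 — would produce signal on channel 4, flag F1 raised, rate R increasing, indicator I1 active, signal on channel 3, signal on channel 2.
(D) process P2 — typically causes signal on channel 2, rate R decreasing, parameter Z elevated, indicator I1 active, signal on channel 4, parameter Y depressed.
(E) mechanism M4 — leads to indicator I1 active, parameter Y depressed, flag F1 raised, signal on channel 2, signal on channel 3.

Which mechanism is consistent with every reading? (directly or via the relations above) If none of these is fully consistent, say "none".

Checking each candidate against the observations:
(A) mechanism M5 — does not account for rate R decreasing
(B) process P3 — fails on rate R decreasing, signal on channel 4 (predicts rate R increasing, not rate R decreasing)
(C) mechanism M1 — flag F1 raised +; signal on channel 3 +; rate R decreasing -; signal on channel 2 +; signal on channel 4 +
(D) process P2 — flag F1 raised + (by indicator I1 active → flag F1 raised); signal on channel 3 + (by signal on channel 4 → signal on channel 3); rate R decreasing +; signal on channel 2 +; signal on channel 4 +
(E) mechanism M4 — does not account for rate R decreasing, signal on channel 4
(D) is the only candidate with no mismatches.

D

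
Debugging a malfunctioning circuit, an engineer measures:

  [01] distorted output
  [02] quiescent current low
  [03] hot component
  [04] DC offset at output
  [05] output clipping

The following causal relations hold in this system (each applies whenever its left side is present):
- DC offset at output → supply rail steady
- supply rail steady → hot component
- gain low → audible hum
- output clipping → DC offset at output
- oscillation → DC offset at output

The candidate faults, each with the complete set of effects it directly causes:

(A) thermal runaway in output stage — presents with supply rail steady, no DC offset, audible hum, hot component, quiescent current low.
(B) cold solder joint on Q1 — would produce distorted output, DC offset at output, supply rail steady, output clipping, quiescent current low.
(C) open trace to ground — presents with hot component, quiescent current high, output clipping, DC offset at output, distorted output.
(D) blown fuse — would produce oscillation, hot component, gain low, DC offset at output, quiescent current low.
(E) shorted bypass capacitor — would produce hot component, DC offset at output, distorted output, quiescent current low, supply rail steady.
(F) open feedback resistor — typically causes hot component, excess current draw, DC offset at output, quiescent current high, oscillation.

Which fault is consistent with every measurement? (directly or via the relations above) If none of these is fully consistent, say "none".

Checking each candidate against the observations:
(A) thermal runaway in output stage — fails on distorted output, DC offset at output, output clipping (predicts no DC offset, not DC offset at output)
(B) cold solder joint on Q1 — distorted output match; quiescent current low match; hot component match (via supply rail steady → hot component); DC offset at output match; output clipping match
(C) open trace to ground — distorted output match; quiescent current low miss; hot component match; DC offset at output match; output clipping match
(D) blown fuse — distorted output miss; quiescent current low match; hot component match; DC offset at output match; output clipping miss
(E) shorted bypass capacitor — does not account for output clipping
(F) open feedback resistor — distorted output miss; quiescent current low miss; hot component match; DC offset at output match; output clipping miss
(B) alone accounts for all the evidence.

B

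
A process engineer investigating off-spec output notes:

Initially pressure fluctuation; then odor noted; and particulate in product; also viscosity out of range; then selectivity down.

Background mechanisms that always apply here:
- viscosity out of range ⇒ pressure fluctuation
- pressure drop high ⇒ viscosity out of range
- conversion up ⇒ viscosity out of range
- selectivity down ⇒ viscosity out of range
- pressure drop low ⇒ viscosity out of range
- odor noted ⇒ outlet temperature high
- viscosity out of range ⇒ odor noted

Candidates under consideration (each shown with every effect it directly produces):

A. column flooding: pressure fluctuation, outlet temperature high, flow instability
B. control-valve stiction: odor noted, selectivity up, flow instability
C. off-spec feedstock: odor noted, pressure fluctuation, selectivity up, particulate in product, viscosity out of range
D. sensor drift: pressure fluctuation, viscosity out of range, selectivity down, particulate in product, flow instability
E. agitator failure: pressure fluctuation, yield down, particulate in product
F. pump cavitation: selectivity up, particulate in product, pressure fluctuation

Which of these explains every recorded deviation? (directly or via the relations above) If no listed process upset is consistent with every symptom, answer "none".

For each candidate, compare predicted effects to what was observed:
(A) column flooding — pressure fluctuation ✓; odor noted ✗; particulate in product ✗; viscosity out of range ✗; selectivity down ✗
(B) control-valve stiction — pressure fluctuation ✗; odor noted ✓; particulate in product ✗; viscosity out of range ✗; selectivity down ✗
(C) off-spec feedstock — pressure fluctuation ✓; odor noted ✓; particulate in product ✓; viscosity out of range ✓; selectivity down ✗
(D) sensor drift — pressure fluctuation ✓; odor noted ✓ (via viscosity out of range → odor noted); particulate in product ✓; viscosity out of range ✓; selectivity down ✓
(E) agitator failure — pressure fluctuation ✓; odor noted ✗; particulate in product ✓; viscosity out of range ✗; selectivity down ✗
(F) pump cavitation — pressure fluctuation ✓; odor noted ✗; particulate in product ✓; viscosity out of range ✗; selectivity down ✗
(D) is the only candidate with no mismatches.

D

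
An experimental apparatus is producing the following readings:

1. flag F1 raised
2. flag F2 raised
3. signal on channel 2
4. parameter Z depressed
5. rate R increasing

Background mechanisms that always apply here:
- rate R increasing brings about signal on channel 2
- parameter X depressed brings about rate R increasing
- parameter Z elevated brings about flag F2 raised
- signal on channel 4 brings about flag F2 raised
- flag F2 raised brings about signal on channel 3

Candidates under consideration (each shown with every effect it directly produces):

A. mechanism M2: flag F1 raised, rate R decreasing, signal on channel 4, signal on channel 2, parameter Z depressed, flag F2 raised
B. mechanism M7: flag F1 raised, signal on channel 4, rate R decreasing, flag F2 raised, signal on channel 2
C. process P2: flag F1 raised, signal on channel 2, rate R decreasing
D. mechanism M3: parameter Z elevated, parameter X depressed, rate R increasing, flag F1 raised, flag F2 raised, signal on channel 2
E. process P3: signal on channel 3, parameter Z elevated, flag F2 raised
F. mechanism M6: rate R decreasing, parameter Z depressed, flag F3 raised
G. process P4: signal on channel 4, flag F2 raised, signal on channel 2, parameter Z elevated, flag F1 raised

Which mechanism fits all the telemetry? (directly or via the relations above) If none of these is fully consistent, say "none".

Checking each candidate against the observations:
(A) mechanism M2 — fails on rate R increasing (predicts rate R decreasing, not rate R increasing)
(B) mechanism M7 — flag F1 raised yes; flag F2 raised yes; signal on channel 2 yes; parameter Z depressed NO; rate R increasing NO
(C) process P2 — flag F1 raised yes; flag F2 raised NO; signal on channel 2 yes; parameter Z depressed NO; rate R increasing NO
(D) mechanism M3 — fails on parameter Z depressed (predicts parameter Z elevated, not parameter Z depressed)
(E) process P3 — flag F1 raised NO; flag F2 raised yes; signal on channel 2 NO; parameter Z depressed NO; rate R increasing NO
(F) mechanism M6 — flag F1 raised NO; flag F2 raised NO; signal on channel 2 NO; parameter Z depressed yes; rate R increasing NO
(G) process P4 — flag F1 raised yes; flag F2 raised yes; signal on channel 2 yes; parameter Z depressed NO; rate R increasing NO
Every candidate fails on at least one observation.

none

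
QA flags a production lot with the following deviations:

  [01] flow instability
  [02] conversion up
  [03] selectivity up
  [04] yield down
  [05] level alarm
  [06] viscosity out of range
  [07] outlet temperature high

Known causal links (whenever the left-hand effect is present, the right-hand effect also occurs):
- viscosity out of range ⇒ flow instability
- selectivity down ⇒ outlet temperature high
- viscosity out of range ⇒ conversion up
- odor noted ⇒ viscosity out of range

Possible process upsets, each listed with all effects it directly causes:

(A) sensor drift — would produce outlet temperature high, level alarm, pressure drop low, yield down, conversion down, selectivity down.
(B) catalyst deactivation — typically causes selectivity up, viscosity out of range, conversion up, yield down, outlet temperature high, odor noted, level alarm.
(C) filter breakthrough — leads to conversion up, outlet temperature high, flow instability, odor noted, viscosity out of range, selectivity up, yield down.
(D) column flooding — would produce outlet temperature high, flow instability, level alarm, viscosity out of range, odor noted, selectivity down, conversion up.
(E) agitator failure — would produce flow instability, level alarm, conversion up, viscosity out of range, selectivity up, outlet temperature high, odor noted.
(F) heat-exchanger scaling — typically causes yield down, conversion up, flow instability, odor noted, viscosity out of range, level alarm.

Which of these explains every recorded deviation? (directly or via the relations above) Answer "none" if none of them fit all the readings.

B

Checking each candidate against the observations:
(A) sensor drift — flow instability -; conversion up -; selectivity up -; yield down +; level alarm +; viscosity out of range -; outlet temperature high +
(B) catalyst deactivation — flow instability + (through viscosity out of range → flow instability); conversion up +; selectivity up +; yield down +; level alarm +; viscosity out of range +; outlet temperature high +
(C) filter breakthrough — does not account for level alarm
(D) column flooding — fails on selectivity up, yield down (predicts selectivity down, not selectivity up)
(E) agitator failure — flow instability +; conversion up +; selectivity up +; yield down -; level alarm +; viscosity out of range +; outlet temperature high +
(F) heat-exchanger scaling — flow instability +; conversion up +; selectivity up -; yield down +; level alarm +; viscosity out of range +; outlet temperature high -
(B) is the only candidate with no mismatches.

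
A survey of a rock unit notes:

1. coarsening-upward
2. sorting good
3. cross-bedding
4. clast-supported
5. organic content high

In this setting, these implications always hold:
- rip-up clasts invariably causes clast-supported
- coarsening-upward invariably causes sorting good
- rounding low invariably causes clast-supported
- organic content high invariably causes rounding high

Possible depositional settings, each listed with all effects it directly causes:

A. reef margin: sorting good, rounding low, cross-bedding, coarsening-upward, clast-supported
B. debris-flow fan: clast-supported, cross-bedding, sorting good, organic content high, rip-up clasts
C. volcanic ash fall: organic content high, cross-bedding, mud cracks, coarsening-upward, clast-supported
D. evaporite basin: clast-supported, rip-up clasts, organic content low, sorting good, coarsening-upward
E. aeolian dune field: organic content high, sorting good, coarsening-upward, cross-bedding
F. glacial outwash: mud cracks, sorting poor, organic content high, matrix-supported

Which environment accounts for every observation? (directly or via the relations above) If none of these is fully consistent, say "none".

Per-candidate check:
(A) reef margin — does not account for organic content high
(B) debris-flow fan — coarsening-upward NO; sorting good yes; cross-bedding yes; clast-supported yes; organic content high yes
(C) volcanic ash fall — coarsening-upward yes; sorting good yes (through coarsening-upward → sorting good); cross-bedding yes; clast-supported yes; organic content high yes
(D) evaporite basin — fails on cross-bedding, organic content high (predicts organic content low, not organic content high)
(E) aeolian dune field — coarsening-upward yes; sorting good yes; cross-bedding yes; clast-supported NO; organic content high yes
(F) glacial outwash — fails on coarsening-upward, sorting good, cross-bedding, clast-supported (predicts sorting poor, not sorting good; predicts matrix-supported, not clast-supported)
Only (C) is consistent with every observation.

C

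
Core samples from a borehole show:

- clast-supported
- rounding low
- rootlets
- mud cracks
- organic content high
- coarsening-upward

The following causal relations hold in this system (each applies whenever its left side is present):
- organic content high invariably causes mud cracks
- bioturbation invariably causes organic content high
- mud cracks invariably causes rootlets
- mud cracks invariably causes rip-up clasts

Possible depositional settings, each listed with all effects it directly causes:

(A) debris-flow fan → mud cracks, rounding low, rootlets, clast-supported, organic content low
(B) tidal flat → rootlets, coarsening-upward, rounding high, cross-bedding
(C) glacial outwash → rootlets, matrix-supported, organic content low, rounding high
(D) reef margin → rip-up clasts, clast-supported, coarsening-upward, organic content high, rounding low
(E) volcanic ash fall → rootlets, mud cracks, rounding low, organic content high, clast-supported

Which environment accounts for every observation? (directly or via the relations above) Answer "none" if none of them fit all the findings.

For each candidate, compare predicted effects to what was observed:
(A) debris-flow fan — clast-supported match; rounding low match; rootlets match; mud cracks match; organic content high miss; coarsening-upward miss
(B) tidal flat — clast-supported miss; rounding low miss; rootlets match; mud cracks miss; organic content high miss; coarsening-upward match
(C) glacial outwash — clast-supported miss; rounding low miss; rootlets match; mud cracks miss; organic content high miss; coarsening-upward miss
(D) reef margin — accounts for every observation (rootlets via organic content high → mud cracks → rootlets)
(E) volcanic ash fall — does not account for coarsening-upward
(D) alone accounts for all the evidence.

D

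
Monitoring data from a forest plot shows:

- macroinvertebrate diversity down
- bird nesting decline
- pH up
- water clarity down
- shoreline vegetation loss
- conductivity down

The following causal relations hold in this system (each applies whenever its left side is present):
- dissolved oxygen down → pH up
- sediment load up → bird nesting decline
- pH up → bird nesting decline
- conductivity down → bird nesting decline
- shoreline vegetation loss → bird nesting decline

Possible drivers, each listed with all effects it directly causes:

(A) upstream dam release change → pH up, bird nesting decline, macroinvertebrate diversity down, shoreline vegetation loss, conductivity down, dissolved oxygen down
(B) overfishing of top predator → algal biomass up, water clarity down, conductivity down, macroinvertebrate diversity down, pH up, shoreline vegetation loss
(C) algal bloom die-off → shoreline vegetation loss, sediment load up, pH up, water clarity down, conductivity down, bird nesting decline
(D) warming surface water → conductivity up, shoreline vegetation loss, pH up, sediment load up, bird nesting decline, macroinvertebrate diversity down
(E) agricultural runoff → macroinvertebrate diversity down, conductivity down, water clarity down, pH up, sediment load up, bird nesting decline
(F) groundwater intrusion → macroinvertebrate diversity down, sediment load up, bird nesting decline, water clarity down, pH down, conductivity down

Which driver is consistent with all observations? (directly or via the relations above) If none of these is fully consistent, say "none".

For each candidate, compare predicted effects to what was observed:
(A) upstream dam release change — does not account for water clarity down
(B) overfishing of top predator — accounts for every observation (bird nesting decline via shoreline vegetation loss → bird nesting decline)
(C) algal bloom die-off — does not account for macroinvertebrate diversity down
(D) warming surface water — macroinvertebrate diversity down match; bird nesting decline match; pH up match; water clarity down miss; shoreline vegetation loss match; conductivity down miss
(E) agricultural runoff — does not account for shoreline vegetation loss
(F) groundwater intrusion — fails on pH up, shoreline vegetation loss (predicts pH down, not pH up)
(B) alone accounts for all the evidence.

B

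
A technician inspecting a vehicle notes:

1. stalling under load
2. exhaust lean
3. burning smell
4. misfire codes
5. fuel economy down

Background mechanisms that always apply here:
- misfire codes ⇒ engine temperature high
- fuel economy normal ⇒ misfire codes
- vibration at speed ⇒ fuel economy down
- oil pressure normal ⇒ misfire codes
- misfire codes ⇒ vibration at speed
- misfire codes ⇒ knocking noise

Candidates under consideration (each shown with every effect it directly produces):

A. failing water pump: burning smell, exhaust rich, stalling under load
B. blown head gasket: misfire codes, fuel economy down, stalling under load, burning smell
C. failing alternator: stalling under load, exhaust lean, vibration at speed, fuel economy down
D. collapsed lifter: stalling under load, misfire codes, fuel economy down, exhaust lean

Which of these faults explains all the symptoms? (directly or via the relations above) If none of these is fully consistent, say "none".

Testing each hypothesis:
(A) failing water pump — fails on exhaust lean, misfire codes, fuel economy down (predicts exhaust rich, not exhaust lean)
(B) blown head gasket — stalling under load ✓; exhaust lean ✗; burning smell ✓; misfire codes ✓; fuel economy down ✓
(C) failing alternator — stalling under load ✓; exhaust lean ✓; burning smell ✗; misfire codes ✗; fuel economy down ✓
(D) collapsed lifter — stalling under load ✓; exhaust lean ✓; burning smell ✗; misfire codes ✓; fuel economy down ✓
None of the listed candidates fits everything.

none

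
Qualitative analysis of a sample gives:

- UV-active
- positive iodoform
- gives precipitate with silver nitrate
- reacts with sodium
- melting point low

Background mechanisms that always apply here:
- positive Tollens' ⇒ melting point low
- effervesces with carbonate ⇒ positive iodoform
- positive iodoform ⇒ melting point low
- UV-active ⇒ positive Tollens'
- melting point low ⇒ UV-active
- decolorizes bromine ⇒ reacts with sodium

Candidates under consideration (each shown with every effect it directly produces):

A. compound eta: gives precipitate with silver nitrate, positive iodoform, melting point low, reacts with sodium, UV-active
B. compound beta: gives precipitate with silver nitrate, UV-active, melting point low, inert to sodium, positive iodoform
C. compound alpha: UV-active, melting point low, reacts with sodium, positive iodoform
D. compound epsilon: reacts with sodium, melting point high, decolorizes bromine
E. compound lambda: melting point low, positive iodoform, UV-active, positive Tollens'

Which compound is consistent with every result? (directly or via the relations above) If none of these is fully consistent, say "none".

A

Checking each candidate against the observations:
(A) compound eta — UV-active yes; positive iodoform yes; gives precipitate with silver nitrate yes; reacts with sodium yes; melting point low yes
(B) compound beta — UV-active yes; positive iodoform yes; gives precipitate with silver nitrate yes; reacts with sodium NO; melting point low yes
(C) compound alpha — does not account for gives precipitate with silver nitrate
(D) compound epsilon — fails on UV-active, positive iodoform, gives precipitate with silver nitrate, melting point low (predicts melting point high, not melting point low)
(E) compound lambda — does not account for gives precipitate with silver nitrate, reacts with sodium
(A) is the only candidate with no mismatches.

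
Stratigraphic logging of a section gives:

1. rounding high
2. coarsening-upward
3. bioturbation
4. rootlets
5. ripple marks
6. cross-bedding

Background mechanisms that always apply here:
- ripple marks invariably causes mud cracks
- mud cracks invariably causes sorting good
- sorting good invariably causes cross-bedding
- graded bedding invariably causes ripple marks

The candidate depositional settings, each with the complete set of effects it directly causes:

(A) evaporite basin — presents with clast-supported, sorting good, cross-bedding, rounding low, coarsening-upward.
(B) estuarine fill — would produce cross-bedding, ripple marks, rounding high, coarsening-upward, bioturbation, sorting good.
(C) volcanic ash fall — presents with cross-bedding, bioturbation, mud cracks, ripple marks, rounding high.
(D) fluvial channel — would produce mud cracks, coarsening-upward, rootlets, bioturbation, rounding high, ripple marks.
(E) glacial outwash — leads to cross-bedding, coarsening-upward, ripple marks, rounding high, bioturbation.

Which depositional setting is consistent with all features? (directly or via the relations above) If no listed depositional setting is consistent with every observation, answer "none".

For each candidate, compare predicted effects to what was observed:
(A) evaporite basin — fails on rounding high, bioturbation, rootlets, ripple marks (predicts rounding low, not rounding high)
(B) estuarine fill — rounding high ✓; coarsening-upward ✓; bioturbation ✓; rootlets ✗; ripple marks ✓; cross-bedding ✓
(C) volcanic ash fall — does not account for coarsening-upward, rootlets
(D) fluvial channel — rounding high ✓; coarsening-upward ✓; bioturbation ✓; rootlets ✓; ripple marks ✓; cross-bedding ✓ (by mud cracks → sorting good → cross-bedding)
(E) glacial outwash — rounding high ✓; coarsening-upward ✓; bioturbation ✓; rootlets ✗; ripple marks ✓; cross-bedding ✓
Only (D) is consistent with every observation.

D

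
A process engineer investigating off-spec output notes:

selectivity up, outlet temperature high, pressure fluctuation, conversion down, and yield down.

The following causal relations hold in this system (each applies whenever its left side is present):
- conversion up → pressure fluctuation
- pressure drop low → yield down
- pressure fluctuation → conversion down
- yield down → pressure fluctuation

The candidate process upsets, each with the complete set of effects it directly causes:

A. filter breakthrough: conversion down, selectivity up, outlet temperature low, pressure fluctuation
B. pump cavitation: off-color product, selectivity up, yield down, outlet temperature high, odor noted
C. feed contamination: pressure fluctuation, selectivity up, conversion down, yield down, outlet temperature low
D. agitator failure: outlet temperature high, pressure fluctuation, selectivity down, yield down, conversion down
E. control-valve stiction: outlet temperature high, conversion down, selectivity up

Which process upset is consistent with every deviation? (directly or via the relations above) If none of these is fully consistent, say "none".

Checking each candidate against the observations:
(A) filter breakthrough — fails on outlet temperature high, yield down (predicts outlet temperature low, not outlet temperature high)
(B) pump cavitation — selectivity up yes; outlet temperature high yes; pressure fluctuation yes (through yield down → pressure fluctuation); conversion down yes (through yield down → pressure fluctuation → conversion down); yield down yes
(C) feed contamination — selectivity up yes; outlet temperature high NO; pressure fluctuation yes; conversion down yes; yield down yes
(D) agitator failure — selectivity up NO; outlet temperature high yes; pressure fluctuation yes; conversion down yes; yield down yes
(E) control-valve stiction — does not account for pressure fluctuation, yield down
(B) is the only candidate with no mismatches.

B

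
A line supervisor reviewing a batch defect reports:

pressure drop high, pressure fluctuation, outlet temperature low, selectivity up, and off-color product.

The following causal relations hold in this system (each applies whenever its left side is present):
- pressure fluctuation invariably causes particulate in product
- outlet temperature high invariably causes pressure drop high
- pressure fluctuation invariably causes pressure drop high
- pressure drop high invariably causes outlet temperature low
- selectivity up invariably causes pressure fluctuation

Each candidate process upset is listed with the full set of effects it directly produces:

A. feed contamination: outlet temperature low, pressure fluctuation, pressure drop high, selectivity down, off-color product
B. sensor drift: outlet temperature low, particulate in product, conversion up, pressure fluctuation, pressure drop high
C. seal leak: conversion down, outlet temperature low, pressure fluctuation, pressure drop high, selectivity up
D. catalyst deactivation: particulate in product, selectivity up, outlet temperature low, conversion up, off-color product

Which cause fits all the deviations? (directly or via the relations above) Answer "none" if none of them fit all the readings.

Testing each hypothesis:
(A) feed contamination — fails on selectivity up (predicts selectivity down, not selectivity up)
(B) sensor drift — pressure drop high match; pressure fluctuation match; outlet temperature low match; selectivity up miss; off-color product miss
(C) seal leak — does not account for off-color product
(D) catalyst deactivation — pressure drop high match (by selectivity up → pressure fluctuation → pressure drop high); pressure fluctuation match (by selectivity up → pressure fluctuation); outlet temperature low match; selectivity up match; off-color product match
(D) alone accounts for all the evidence.

D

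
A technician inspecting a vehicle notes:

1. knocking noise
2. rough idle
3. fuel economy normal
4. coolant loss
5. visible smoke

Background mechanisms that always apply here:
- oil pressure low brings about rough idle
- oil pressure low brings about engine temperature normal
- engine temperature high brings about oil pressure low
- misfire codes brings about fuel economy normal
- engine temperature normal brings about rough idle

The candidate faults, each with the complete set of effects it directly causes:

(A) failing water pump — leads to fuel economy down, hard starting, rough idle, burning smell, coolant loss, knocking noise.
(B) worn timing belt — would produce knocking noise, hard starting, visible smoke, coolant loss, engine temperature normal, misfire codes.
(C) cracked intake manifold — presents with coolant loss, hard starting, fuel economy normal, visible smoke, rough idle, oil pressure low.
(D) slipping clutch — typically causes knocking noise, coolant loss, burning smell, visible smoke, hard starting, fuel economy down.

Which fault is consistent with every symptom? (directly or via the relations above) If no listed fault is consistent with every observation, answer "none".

Per-candidate check:
(A) failing water pump — knocking noise ✓; rough idle ✓; fuel economy normal ✗; coolant loss ✓; visible smoke ✗
(B) worn timing belt — knocking noise ✓; rough idle ✓ (by engine temperature normal → rough idle); fuel economy normal ✓ (by misfire codes → fuel economy normal); coolant loss ✓; visible smoke ✓
(C) cracked intake manifold — does not account for knocking noise
(D) slipping clutch — fails on rough idle, fuel economy normal (predicts fuel economy down, not fuel economy normal)
(B) alone accounts for all the evidence.

B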